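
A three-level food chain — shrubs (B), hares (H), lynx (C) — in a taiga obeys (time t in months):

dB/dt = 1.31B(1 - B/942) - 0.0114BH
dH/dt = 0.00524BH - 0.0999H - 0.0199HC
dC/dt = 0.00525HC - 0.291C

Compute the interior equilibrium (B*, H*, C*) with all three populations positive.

From dC/dt = 0: 0.00525H* = 0.291, so H* = 55.4.
From dB/dt = 0: 1.31(1 - B*/942) = 0.0114·55.4, giving B* = 942·(1 - 0.482) = 488.
From dH/dt = 0: 0.00524·488 - 0.0999 = 0.0199C*, so C* = 2.46/0.0199 = 123.

B* ≈ 488, H* ≈ 55.4, C* ≈ 123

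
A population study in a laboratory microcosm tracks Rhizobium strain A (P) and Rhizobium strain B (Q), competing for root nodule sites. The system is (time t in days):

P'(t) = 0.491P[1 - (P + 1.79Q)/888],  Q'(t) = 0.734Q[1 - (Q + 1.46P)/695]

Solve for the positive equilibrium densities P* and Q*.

Setting both brackets to zero gives the nullclines P + 1.79Q = 888 and 1.46P + Q = 695.
Substituting Q = 695 - 1.46P into the first: P(1 - 1.79·1.46) = 888 - 1.79·695.
So P* = -356/-1.61 = 221, and then Q* = 695 - 1.46·221 = 373.

P* ≈ 221, Q* ≈ 373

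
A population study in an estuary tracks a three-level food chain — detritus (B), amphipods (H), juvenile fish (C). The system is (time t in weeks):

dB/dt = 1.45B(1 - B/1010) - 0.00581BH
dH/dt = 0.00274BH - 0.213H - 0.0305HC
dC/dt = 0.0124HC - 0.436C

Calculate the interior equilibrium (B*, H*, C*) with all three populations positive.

From dC/dt = 0: 0.0124H* = 0.436, so H* = 35.2.
From dB/dt = 0: 1.45(1 - B*/1010) = 0.00581·35.2, giving B* = 1010·(1 - 0.141) = 868.
From dH/dt = 0: 0.00274·868 - 0.213 = 0.0305C*, so C* = 2.16/0.0305 = 71.

B* ≈ 868, H* ≈ 35.2, C* ≈ 71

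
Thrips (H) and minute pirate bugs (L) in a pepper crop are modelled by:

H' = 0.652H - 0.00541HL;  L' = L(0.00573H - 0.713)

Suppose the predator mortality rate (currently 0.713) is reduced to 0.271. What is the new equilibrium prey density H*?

At the interior fixed point, setting dL/dt = 0 with L > 0 fixes H* = (predator death rate)/(HL coefficient) — independent of the other coefficients.
With the change, H* = 0.271/0.00573 = 47.3; it falls from 124.

H* ≈ 47.3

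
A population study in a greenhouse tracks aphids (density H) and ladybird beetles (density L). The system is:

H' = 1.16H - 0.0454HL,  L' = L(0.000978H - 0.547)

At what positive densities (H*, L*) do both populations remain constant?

H* ≈ 559, L* ≈ 25.6

Set dL/dt = 0 with L > 0: 0.000978H - 0.547 = 0, so H* = 0.547/0.000978 = 559.
Set dH/dt = 0 with H > 0: 1.16 - 0.0454L = 0, so L* = 1.16/0.0454 = 25.6.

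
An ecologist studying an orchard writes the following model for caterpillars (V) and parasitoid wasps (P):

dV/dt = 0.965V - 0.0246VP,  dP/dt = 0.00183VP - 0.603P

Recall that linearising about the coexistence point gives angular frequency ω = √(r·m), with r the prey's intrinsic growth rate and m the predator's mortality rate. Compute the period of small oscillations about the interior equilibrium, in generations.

Here r = 0.965 and m = 0.603, so r·m = 0.582.
ω = √0.582 = 0.763 per generation, hence T = 2π/ω ≈ 8.24 generations.

T ≈ 8.24 generations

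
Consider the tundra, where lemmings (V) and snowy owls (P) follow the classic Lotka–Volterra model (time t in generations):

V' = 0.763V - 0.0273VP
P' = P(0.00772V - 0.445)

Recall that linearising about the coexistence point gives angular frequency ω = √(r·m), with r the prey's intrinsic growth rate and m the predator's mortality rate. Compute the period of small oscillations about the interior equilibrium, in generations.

T ≈ 10.8 generations

Here r = 0.763 and m = 0.445, so r·m = 0.34.
ω = √0.34 = 0.583 per generation, hence T = 2π/ω ≈ 10.8 generations.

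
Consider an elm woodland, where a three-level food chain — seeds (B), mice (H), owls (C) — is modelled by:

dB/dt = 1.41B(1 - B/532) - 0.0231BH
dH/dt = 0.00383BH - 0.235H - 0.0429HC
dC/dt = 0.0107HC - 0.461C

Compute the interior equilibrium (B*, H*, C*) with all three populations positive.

From dC/dt = 0: 0.0107H* = 0.461, so H* = 43.1.
From dB/dt = 0: 1.41(1 - B*/532) = 0.0231·43.1, giving B* = 532·(1 - 0.706) = 156.
From dH/dt = 0: 0.00383·156 - 0.235 = 0.0429C*, so C* = 0.364/0.0429 = 8.49.

B* ≈ 156, H* ≈ 43.1, C* ≈ 8.49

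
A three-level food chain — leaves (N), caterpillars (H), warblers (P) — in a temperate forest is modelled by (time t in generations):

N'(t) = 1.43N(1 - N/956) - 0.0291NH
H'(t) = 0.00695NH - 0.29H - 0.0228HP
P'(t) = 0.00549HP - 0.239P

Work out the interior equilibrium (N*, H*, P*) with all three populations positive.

From dP/dt = 0: 0.00549H* = 0.239, so H* = 43.5.
From dN/dt = 0: 1.43(1 - N*/956) = 0.0291·43.5, giving N* = 956·(1 - 0.886) = 109.
From dH/dt = 0: 0.00695·109 - 0.29 = 0.0228P*, so P* = 0.468/0.0228 = 20.5.

N* ≈ 109, H* ≈ 43.5, P* ≈ 20.5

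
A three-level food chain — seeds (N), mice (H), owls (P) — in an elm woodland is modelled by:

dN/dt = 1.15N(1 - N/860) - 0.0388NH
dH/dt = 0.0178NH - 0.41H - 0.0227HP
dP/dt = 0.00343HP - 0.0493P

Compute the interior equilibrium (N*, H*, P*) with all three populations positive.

N* ≈ 443, H* ≈ 14.4, P* ≈ 329

From dP/dt = 0: 0.00343H* = 0.0493, so H* = 14.4.
From dN/dt = 0: 1.15(1 - N*/860) = 0.0388·14.4, giving N* = 860·(1 - 0.485) = 443.
From dH/dt = 0: 0.0178·443 - 0.41 = 0.0227P*, so P* = 7.47/0.0227 = 329.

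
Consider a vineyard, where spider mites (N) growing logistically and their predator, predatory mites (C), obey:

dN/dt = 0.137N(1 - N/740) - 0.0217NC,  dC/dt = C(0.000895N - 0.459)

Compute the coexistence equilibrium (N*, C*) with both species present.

N* ≈ 513, C* ≈ 1.94

From dC/dt = 0 with C > 0: 0.000895N* = 0.459, so N* = 513.
Substitute into dN/dt = 0: 0.137(1 - 513/740) = 0.0217C*.
The bracket is 0.307, giving C* = 0.0421/0.0217 = 1.94.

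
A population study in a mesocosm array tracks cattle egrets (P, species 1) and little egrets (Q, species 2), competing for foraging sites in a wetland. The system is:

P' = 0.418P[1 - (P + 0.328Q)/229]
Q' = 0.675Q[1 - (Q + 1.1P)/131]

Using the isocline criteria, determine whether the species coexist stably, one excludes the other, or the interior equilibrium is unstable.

Compare the nullcline intercepts: K1/α12 = 229/0.328 = 698 > K2 = 131; K2/α21 = 131/1.1 = 119 < K1 = 229.
Since the inequalities point opposite ways, species 1 can invade but species 2 cannot.

species 1 excludes species 2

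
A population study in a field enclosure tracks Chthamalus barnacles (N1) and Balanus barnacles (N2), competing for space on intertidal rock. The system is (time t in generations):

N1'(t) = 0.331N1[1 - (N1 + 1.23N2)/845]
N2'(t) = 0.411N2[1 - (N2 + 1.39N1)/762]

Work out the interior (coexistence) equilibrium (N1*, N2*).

Setting both brackets to zero gives the nullclines N1 + 1.23N2 = 845 and 1.39N1 + N2 = 762.
Substituting N2 = 762 - 1.39N1 into the first: N1(1 - 1.23·1.39) = 845 - 1.23·762.
So N1* = -92.3/-0.71 = 130, and then N2* = 762 - 1.39·130 = 581.

N1* ≈ 130, N2* ≈ 581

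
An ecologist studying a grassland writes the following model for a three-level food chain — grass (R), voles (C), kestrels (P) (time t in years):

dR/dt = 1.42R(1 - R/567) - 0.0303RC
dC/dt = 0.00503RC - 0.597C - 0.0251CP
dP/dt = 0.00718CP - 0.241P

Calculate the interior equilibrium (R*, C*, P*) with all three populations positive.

R* ≈ 161, C* ≈ 33.6, P* ≈ 8.46

From dP/dt = 0: 0.00718C* = 0.241, so C* = 33.6.
From dR/dt = 0: 1.42(1 - R*/567) = 0.0303·33.6, giving R* = 567·(1 - 0.716) = 161.
From dC/dt = 0: 0.00503·161 - 0.597 = 0.0251P*, so P* = 0.212/0.0251 = 8.46.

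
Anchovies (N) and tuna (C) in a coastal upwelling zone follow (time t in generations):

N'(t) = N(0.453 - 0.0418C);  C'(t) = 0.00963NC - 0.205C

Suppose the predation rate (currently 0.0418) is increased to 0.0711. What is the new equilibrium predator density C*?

C* ≈ 6.37

At the interior fixed point, setting dN/dt = 0 with N > 0 fixes C* = (prey growth rate)/(NC coefficient) — independent of the other coefficients.
With the change, C* = 0.453/0.0711 = 6.37; it falls from 10.8.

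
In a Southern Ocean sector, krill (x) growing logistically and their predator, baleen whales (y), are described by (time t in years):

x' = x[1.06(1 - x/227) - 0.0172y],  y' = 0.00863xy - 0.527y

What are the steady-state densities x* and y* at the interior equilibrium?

x* ≈ 61.1, y* ≈ 45

From dy/dt = 0 with y > 0: 0.00863x* = 0.527, so x* = 61.1.
Substitute into dx/dt = 0: 1.06(1 - 61.1/227) = 0.0172y*.
The bracket is 0.731, giving y* = 0.775/0.0172 = 45.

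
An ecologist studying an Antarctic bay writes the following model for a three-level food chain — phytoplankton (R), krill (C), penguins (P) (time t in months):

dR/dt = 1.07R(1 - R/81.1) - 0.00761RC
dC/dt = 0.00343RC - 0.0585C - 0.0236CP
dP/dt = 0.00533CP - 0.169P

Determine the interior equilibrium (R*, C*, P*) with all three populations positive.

R* ≈ 62.8, C* ≈ 31.7, P* ≈ 6.65

From dP/dt = 0: 0.00533C* = 0.169, so C* = 31.7.
From dR/dt = 0: 1.07(1 - R*/81.1) = 0.00761·31.7, giving R* = 81.1·(1 - 0.226) = 62.8.
From dC/dt = 0: 0.00343·62.8 - 0.0585 = 0.0236P*, so P* = 0.157/0.0236 = 6.65.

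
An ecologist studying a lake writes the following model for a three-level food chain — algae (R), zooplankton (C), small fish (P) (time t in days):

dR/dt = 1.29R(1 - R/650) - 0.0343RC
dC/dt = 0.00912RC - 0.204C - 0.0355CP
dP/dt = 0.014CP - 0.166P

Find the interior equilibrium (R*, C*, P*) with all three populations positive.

From dP/dt = 0: 0.014C* = 0.166, so C* = 11.9.
From dR/dt = 0: 1.29(1 - R*/650) = 0.0343·11.9, giving R* = 650·(1 - 0.315) = 445.
From dC/dt = 0: 0.00912·445 - 0.204 = 0.0355P*, so P* = 3.86/0.0355 = 109.

R* ≈ 445, C* ≈ 11.9, P* ≈ 109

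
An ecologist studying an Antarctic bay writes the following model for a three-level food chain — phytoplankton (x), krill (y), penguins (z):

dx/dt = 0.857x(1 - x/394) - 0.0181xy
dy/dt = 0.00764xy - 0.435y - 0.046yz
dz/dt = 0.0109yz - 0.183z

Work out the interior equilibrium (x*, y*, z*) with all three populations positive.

x* ≈ 254, y* ≈ 16.8, z* ≈ 32.8

From dz/dt = 0: 0.0109y* = 0.183, so y* = 16.8.
From dx/dt = 0: 0.857(1 - x*/394) = 0.0181·16.8, giving x* = 394·(1 - 0.355) = 254.
From dy/dt = 0: 0.00764·254 - 0.435 = 0.046z*, so z* = 1.51/0.046 = 32.8.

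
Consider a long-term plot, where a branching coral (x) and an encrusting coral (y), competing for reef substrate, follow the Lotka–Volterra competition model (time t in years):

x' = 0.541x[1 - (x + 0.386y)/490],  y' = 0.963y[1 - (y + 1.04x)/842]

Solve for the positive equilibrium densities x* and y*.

x* ≈ 276, y* ≈ 555

Setting both brackets to zero gives the nullclines x + 0.386y = 490 and 1.04x + y = 842.
Substituting y = 842 - 1.04x into the first: x(1 - 0.386·1.04) = 490 - 0.386·842.
So x* = 165/0.599 = 276, and then y* = 842 - 1.04·276 = 555.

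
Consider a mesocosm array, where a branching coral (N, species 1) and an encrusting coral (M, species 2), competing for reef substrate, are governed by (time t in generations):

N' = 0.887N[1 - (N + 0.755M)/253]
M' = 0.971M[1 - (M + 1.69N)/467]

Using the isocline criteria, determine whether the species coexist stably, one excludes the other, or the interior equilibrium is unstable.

Compare the nullcline intercepts: K1/α12 = 253/0.755 = 335 < K2 = 467; K2/α21 = 467/1.69 = 276 > K1 = 253.
Since the inequalities point opposite ways, species 2 can invade but species 1 cannot.

species 2 excludes species 1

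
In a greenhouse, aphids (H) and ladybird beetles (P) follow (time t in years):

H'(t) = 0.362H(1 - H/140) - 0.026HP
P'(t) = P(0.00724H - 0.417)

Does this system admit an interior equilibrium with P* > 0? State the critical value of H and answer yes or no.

The predator equation gives dP/dt > 0 only when H > 0.417/0.00724 = 57.6.
Without the predator, H → K = 140. Since 140 > 57.6, the predator can invade and persist.

Threshold H = 57.6; K > 57.6, so yes, the predator persists.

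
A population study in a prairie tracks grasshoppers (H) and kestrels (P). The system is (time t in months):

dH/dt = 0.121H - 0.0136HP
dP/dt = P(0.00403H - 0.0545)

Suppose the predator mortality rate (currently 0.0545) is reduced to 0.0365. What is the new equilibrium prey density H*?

H* ≈ 9.06

At the interior fixed point, setting dP/dt = 0 with P > 0 fixes H* = (predator death rate)/(HP coefficient) — independent of the other coefficients.
With the change, H* = 0.0365/0.00403 = 9.06; it falls from 13.5.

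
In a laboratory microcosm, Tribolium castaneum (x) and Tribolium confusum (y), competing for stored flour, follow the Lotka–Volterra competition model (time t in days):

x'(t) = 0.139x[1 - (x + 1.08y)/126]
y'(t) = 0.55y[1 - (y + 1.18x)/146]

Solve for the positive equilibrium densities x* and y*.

Setting both brackets to zero gives the nullclines x + 1.08y = 126 and 1.18x + y = 146.
Substituting y = 146 - 1.18x into the first: x(1 - 1.08·1.18) = 126 - 1.08·146.
So x* = -31.7/-0.274 = 115, and then y* = 146 - 1.18·115 = 9.77.

x* ≈ 115, y* ≈ 9.77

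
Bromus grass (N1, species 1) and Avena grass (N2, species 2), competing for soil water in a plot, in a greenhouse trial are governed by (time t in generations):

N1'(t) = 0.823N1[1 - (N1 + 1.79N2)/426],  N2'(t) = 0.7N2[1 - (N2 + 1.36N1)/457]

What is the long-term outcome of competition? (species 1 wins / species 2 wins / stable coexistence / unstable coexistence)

Compare the nullcline intercepts: K1/α12 = 426/1.79 = 238 < K2 = 457; K2/α21 = 457/1.36 = 336 < K1 = 426.
Since both are reversed, neither can invade when rare; the interior point is a saddle.

unstable coexistence (outcome depends on initial conditions)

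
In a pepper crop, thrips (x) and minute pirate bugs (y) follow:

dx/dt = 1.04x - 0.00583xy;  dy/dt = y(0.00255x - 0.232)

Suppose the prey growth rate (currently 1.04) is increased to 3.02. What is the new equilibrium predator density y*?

At the interior fixed point, setting dx/dt = 0 with x > 0 fixes y* = (prey growth rate)/(xy coefficient) — independent of the other coefficients.
With the change, y* = 3.02/0.00583 = 518; it rises from 178.

y* ≈ 518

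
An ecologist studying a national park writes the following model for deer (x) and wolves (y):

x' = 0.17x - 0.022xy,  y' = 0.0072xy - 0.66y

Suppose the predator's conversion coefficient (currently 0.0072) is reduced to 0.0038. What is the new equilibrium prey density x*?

x* ≈ 174

At the interior fixed point, setting dy/dt = 0 with y > 0 fixes x* = (predator death rate)/(xy coefficient) — independent of the other coefficients.
With the change, x* = 0.66/0.0038 = 174; it rises from 91.7.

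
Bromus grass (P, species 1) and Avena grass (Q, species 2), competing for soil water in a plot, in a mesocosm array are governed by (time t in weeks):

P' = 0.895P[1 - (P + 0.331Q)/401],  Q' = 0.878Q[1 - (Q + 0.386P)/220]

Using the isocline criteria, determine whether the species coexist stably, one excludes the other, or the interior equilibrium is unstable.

stable coexistence

Compare the nullcline intercepts: K1/α12 = 401/0.331 = 1210 > K2 = 220; K2/α21 = 220/0.386 = 570 > K1 = 401.
Since both inequalities hold, each species can invade when rare, so the interior equilibrium is stable.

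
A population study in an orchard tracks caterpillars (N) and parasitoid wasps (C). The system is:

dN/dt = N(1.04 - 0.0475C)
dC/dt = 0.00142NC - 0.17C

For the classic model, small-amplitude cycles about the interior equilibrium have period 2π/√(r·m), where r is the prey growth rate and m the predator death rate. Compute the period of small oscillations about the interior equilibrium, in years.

Here r = 1.04 and m = 0.17, so r·m = 0.177.
ω = √0.177 = 0.42 per year, hence T = 2π/ω ≈ 14.9 years.

T ≈ 14.9 years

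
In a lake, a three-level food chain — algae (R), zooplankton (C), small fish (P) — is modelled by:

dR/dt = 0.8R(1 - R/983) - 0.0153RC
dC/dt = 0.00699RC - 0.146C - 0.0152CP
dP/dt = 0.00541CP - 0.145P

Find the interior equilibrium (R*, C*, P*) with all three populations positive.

From dP/dt = 0: 0.00541C* = 0.145, so C* = 26.8.
From dR/dt = 0: 0.8(1 - R*/983) = 0.0153·26.8, giving R* = 983·(1 - 0.513) = 479.
From dC/dt = 0: 0.00699·479 - 0.146 = 0.0152P*, so P* = 3.2/0.0152 = 211.

R* ≈ 479, C* ≈ 26.8, P* ≈ 211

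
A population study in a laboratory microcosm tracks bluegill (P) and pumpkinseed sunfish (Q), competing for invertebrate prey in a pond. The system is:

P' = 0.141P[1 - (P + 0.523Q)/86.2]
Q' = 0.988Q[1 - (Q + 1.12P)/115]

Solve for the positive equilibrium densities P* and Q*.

Setting both brackets to zero gives the nullclines P + 0.523Q = 86.2 and 1.12P + Q = 115.
Substituting Q = 115 - 1.12P into the first: P(1 - 0.523·1.12) = 86.2 - 0.523·115.
So P* = 26.1/0.414 = 62.9, and then Q* = 115 - 1.12·62.9 = 44.6.

P* ≈ 62.9, Q* ≈ 44.6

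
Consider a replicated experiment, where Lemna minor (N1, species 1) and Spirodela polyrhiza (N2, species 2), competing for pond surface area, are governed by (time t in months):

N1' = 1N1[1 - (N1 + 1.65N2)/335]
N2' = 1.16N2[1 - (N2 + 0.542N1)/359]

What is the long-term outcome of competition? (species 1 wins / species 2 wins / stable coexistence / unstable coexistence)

Compare the nullcline intercepts: K1/α12 = 335/1.65 = 203 < K2 = 359; K2/α21 = 359/0.542 = 662 > K1 = 335.
Since the inequalities point opposite ways, species 2 can invade but species 1 cannot.

species 2 excludes species 1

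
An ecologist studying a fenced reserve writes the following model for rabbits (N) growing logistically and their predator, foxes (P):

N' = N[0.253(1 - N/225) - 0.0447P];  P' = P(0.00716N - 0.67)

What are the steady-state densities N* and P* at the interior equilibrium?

N* ≈ 93.6, P* ≈ 3.31

From dP/dt = 0 with P > 0: 0.00716N* = 0.67, so N* = 93.6.
Substitute into dN/dt = 0: 0.253(1 - 93.6/225) = 0.0447P*.
The bracket is 0.584, giving P* = 0.148/0.0447 = 3.31.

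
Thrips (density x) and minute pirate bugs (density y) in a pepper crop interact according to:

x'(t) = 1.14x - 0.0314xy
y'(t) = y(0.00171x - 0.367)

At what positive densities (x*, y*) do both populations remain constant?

x* ≈ 215, y* ≈ 36.3

Set dy/dt = 0 with y > 0: 0.00171x - 0.367 = 0, so x* = 0.367/0.00171 = 215.
Set dx/dt = 0 with x > 0: 1.14 - 0.0314y = 0, so y* = 1.14/0.0314 = 36.3.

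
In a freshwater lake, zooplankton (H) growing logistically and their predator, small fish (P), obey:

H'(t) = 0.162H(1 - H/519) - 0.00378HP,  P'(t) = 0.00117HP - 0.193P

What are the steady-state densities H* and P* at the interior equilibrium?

From dP/dt = 0 with P > 0: 0.00117H* = 0.193, so H* = 165.
Substitute into dH/dt = 0: 0.162(1 - 165/519) = 0.00378P*.
The bracket is 0.682, giving P* = 0.111/0.00378 = 29.2.

H* ≈ 165, P* ≈ 29.2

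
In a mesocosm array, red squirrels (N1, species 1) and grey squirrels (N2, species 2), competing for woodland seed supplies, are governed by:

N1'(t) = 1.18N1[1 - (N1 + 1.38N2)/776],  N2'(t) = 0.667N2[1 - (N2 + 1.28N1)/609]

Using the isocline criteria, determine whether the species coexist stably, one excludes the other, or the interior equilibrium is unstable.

unstable coexistence (outcome depends on initial conditions)

Compare the nullcline intercepts: K1/α12 = 776/1.38 = 562 < K2 = 609; K2/α21 = 609/1.28 = 476 < K1 = 776.
Since both are reversed, neither can invade when rare; the interior point is a saddle.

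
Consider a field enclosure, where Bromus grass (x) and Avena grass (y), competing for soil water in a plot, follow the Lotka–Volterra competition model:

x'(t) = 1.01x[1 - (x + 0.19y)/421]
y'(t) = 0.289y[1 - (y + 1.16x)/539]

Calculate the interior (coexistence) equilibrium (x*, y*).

Setting both brackets to zero gives the nullclines x + 0.19y = 421 and 1.16x + y = 539.
Substituting y = 539 - 1.16x into the first: x(1 - 0.19·1.16) = 421 - 0.19·539.
So x* = 319/0.78 = 409, and then y* = 539 - 1.16·409 = 65.

x* ≈ 409, y* ≈ 65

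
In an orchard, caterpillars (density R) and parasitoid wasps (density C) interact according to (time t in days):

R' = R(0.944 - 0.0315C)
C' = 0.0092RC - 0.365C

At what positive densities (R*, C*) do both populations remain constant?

Set dC/dt = 0 with C > 0: 0.0092R - 0.365 = 0, so R* = 0.365/0.0092 = 39.7.
Set dR/dt = 0 with R > 0: 0.944 - 0.0315C = 0, so C* = 0.944/0.0315 = 30.

R* ≈ 39.7, C* ≈ 30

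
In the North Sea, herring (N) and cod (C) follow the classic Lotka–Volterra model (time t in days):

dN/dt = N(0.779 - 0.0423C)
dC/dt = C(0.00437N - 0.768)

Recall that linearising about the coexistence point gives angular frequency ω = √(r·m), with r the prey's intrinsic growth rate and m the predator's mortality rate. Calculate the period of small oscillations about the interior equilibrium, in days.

Here r = 0.779 and m = 0.768, so r·m = 0.598.
ω = √0.598 = 0.773 per day, hence T = 2π/ω ≈ 8.12 days.

T ≈ 8.12 days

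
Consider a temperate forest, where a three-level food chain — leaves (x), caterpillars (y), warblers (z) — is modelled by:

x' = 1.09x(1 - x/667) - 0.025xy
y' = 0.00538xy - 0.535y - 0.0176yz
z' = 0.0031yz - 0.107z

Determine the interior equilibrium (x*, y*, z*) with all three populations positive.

From dz/dt = 0: 0.0031y* = 0.107, so y* = 34.5.
From dx/dt = 0: 1.09(1 - x*/667) = 0.025·34.5, giving x* = 667·(1 - 0.792) = 139.
From dy/dt = 0: 0.00538·139 - 0.535 = 0.0176z*, so z* = 0.213/0.0176 = 12.1.

x* ≈ 139, y* ≈ 34.5, z* ≈ 12.1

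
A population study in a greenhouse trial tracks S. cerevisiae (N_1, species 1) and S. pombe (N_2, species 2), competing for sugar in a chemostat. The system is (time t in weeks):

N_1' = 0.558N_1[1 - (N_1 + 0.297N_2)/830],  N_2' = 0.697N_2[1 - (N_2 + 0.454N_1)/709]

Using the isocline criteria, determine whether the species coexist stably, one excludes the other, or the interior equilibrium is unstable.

Compare the nullcline intercepts: K1/α12 = 830/0.297 = 2790 > K2 = 709; K2/α21 = 709/0.454 = 1560 > K1 = 830.
Since both inequalities hold, each species can invade when rare, so the interior equilibrium is stable.

stable coexistence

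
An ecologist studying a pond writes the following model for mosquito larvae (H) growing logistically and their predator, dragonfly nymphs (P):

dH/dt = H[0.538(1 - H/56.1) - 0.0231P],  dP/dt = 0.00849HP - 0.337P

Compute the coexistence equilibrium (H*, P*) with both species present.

From dP/dt = 0 with P > 0: 0.00849H* = 0.337, so H* = 39.7.
Substitute into dH/dt = 0: 0.538(1 - 39.7/56.1) = 0.0231P*.
The bracket is 0.292, giving P* = 0.157/0.0231 = 6.81.

H* ≈ 39.7, P* ≈ 6.81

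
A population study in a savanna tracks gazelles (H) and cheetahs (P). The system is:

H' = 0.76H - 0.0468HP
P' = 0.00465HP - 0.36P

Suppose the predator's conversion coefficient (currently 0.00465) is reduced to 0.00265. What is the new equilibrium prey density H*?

H* ≈ 136

At the interior fixed point, setting dP/dt = 0 with P > 0 fixes H* = (predator death rate)/(HP coefficient) — independent of the other coefficients.
With the change, H* = 0.36/0.00265 = 136; it rises from 77.4.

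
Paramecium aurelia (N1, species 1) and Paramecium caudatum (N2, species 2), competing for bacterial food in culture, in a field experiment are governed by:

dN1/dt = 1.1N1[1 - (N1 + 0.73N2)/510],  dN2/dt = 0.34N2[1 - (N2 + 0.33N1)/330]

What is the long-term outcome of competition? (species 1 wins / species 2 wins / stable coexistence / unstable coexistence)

stable coexistence

Compare the nullcline intercepts: K1/α12 = 510/0.73 = 699 > K2 = 330; K2/α21 = 330/0.33 = 1000 > K1 = 510.
Since both inequalities hold, each species can invade when rare, so the interior equilibrium is stable.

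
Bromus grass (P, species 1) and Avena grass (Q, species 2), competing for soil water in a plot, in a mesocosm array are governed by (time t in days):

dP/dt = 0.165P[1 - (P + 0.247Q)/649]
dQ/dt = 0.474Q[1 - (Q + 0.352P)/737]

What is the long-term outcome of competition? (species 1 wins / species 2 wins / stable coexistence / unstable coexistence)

stable coexistence

Compare the nullcline intercepts: K1/α12 = 649/0.247 = 2630 > K2 = 737; K2/α21 = 737/0.352 = 2090 > K1 = 649.
Since both inequalities hold, each species can invade when rare, so the interior equilibrium is stable.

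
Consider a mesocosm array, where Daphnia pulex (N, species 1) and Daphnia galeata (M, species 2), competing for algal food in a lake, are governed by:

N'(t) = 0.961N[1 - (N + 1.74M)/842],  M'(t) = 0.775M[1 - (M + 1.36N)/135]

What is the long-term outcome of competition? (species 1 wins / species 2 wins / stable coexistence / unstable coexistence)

species 1 excludes species 2

Compare the nullcline intercepts: K1/α12 = 842/1.74 = 484 > K2 = 135; K2/α21 = 135/1.36 = 99.3 < K1 = 842.
Since the inequalities point opposite ways, species 1 can invade but species 2 cannot.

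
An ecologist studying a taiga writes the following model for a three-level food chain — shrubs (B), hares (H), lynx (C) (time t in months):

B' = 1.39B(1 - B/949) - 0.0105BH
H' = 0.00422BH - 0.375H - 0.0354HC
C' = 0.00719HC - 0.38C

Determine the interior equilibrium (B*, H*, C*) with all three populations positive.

From dC/dt = 0: 0.00719H* = 0.38, so H* = 52.9.
From dB/dt = 0: 1.39(1 - B*/949) = 0.0105·52.9, giving B* = 949·(1 - 0.399) = 570.
From dH/dt = 0: 0.00422·570 - 0.375 = 0.0354C*, so C* = 2.03/0.0354 = 57.4.

B* ≈ 570, H* ≈ 52.9, C* ≈ 57.4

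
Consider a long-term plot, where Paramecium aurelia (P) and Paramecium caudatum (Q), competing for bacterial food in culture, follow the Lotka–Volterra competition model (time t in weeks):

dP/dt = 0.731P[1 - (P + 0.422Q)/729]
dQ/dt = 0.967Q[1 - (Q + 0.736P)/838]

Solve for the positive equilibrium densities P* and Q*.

P* ≈ 544, Q* ≈ 437

Setting both brackets to zero gives the nullclines P + 0.422Q = 729 and 0.736P + Q = 838.
Substituting Q = 838 - 0.736P into the first: P(1 - 0.422·0.736) = 729 - 0.422·838.
So P* = 375/0.689 = 544, and then Q* = 838 - 0.736·544 = 437.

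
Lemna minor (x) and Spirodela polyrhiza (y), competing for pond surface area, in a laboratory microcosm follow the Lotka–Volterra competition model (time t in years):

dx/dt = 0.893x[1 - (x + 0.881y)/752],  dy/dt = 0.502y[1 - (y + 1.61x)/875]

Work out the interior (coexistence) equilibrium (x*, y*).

x* ≈ 45.1, y* ≈ 802

Setting both brackets to zero gives the nullclines x + 0.881y = 752 and 1.61x + y = 875.
Substituting y = 875 - 1.61x into the first: x(1 - 0.881·1.61) = 752 - 0.881·875.
So x* = -18.9/-0.418 = 45.1, and then y* = 875 - 1.61·45.1 = 802.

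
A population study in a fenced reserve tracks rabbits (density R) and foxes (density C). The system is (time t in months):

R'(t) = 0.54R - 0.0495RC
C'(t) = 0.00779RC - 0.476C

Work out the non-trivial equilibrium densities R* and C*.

R* ≈ 61.1, C* ≈ 10.9

Set dC/dt = 0 with C > 0: 0.00779R - 0.476 = 0, so R* = 0.476/0.00779 = 61.1.
Set dR/dt = 0 with R > 0: 0.54 - 0.0495C = 0, so C* = 0.54/0.0495 = 10.9.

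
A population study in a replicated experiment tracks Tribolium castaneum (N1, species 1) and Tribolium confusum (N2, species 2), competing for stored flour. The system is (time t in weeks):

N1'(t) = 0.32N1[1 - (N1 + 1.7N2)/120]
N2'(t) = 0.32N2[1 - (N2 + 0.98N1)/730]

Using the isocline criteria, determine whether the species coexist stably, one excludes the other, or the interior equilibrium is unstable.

Compare the nullcline intercepts: K1/α12 = 120/1.7 = 70.6 < K2 = 730; K2/α21 = 730/0.98 = 745 > K1 = 120.
Since the inequalities point opposite ways, species 2 can invade but species 1 cannot.

species 2 excludes species 1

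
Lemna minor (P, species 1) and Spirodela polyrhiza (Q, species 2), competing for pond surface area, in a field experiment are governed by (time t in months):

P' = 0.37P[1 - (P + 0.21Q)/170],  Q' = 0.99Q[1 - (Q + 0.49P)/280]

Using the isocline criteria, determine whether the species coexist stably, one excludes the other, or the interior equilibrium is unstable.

stable coexistence

Compare the nullcline intercepts: K1/α12 = 170/0.21 = 810 > K2 = 280; K2/α21 = 280/0.49 = 571 > K1 = 170.
Since both inequalities hold, each species can invade when rare, so the interior equilibrium is stable.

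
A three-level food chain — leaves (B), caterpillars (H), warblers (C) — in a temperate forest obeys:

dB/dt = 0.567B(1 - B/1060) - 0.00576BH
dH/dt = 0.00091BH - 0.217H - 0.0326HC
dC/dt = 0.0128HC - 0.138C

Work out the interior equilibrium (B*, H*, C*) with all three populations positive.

From dC/dt = 0: 0.0128H* = 0.138, so H* = 10.8.
From dB/dt = 0: 0.567(1 - B*/1060) = 0.00576·10.8, giving B* = 1060·(1 - 0.11) = 944.
From dH/dt = 0: 0.00091·944 - 0.217 = 0.0326C*, so C* = 0.642/0.0326 = 19.7.

B* ≈ 944, H* ≈ 10.8, C* ≈ 19.7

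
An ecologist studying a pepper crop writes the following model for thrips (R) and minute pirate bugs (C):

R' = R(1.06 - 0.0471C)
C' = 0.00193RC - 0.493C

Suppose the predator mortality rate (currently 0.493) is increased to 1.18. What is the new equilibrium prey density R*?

R* ≈ 611

At the interior fixed point, setting dC/dt = 0 with C > 0 fixes R* = (predator death rate)/(RC coefficient) — independent of the other coefficients.
With the change, R* = 1.18/0.00193 = 611; it rises from 255.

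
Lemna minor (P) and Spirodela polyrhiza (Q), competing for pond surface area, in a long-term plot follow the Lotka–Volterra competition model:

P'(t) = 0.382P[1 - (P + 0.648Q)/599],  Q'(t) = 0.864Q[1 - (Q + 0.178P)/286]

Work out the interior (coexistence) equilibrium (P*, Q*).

Setting both brackets to zero gives the nullclines P + 0.648Q = 599 and 0.178P + Q = 286.
Substituting Q = 286 - 0.178P into the first: P(1 - 0.648·0.178) = 599 - 0.648·286.
So P* = 414/0.885 = 468, and then Q* = 286 - 0.178·468 = 203.

P* ≈ 468, Q* ≈ 203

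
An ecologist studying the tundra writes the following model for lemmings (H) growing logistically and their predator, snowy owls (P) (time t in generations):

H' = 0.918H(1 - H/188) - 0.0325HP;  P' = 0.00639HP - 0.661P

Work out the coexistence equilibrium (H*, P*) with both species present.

H* ≈ 103, P* ≈ 12.7

From dP/dt = 0 with P > 0: 0.00639H* = 0.661, so H* = 103.
Substitute into dH/dt = 0: 0.918(1 - 103/188) = 0.0325P*.
The bracket is 0.45, giving P* = 0.413/0.0325 = 12.7.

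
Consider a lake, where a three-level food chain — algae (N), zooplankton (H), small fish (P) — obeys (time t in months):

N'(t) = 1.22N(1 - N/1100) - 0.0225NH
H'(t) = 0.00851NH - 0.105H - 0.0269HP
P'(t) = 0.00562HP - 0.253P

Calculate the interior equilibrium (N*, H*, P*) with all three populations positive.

From dP/dt = 0: 0.00562H* = 0.253, so H* = 45.
From dN/dt = 0: 1.22(1 - N*/1100) = 0.0225·45, giving N* = 1100·(1 - 0.83) = 187.
From dH/dt = 0: 0.00851·187 - 0.105 = 0.0269P*, so P* = 1.48/0.0269 = 55.2.

N* ≈ 187, H* ≈ 45, P* ≈ 55.2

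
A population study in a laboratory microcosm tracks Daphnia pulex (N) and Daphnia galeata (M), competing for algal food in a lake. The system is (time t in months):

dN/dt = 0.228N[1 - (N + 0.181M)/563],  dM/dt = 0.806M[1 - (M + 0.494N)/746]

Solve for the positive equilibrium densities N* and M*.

Setting both brackets to zero gives the nullclines N + 0.181M = 563 and 0.494N + M = 746.
Substituting M = 746 - 0.494N into the first: N(1 - 0.181·0.494) = 563 - 0.181·746.
So N* = 428/0.911 = 470, and then M* = 746 - 0.494·470 = 514.

N* ≈ 470, M* ≈ 514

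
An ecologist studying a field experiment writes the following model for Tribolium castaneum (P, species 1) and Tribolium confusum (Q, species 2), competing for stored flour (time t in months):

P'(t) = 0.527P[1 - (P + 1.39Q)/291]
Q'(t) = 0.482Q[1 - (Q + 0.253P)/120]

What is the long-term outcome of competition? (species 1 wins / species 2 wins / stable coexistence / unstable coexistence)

Compare the nullcline intercepts: K1/α12 = 291/1.39 = 209 > K2 = 120; K2/α21 = 120/0.253 = 474 > K1 = 291.
Since both inequalities hold, each species can invade when rare, so the interior equilibrium is stable.

stable coexistence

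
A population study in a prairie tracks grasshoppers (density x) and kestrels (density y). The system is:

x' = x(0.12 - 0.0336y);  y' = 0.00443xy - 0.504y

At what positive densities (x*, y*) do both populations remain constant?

Set dy/dt = 0 with y > 0: 0.00443x - 0.504 = 0, so x* = 0.504/0.00443 = 114.
Set dx/dt = 0 with x > 0: 0.12 - 0.0336y = 0, so y* = 0.12/0.0336 = 3.57.

x* ≈ 114, y* ≈ 3.57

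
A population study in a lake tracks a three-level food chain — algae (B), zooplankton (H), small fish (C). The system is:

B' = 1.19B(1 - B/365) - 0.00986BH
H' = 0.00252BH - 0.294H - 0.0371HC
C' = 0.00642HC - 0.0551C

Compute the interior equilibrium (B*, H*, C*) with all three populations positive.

From dC/dt = 0: 0.00642H* = 0.0551, so H* = 8.58.
From dB/dt = 0: 1.19(1 - B*/365) = 0.00986·8.58, giving B* = 365·(1 - 0.0711) = 339.
From dH/dt = 0: 0.00252·339 - 0.294 = 0.0371C*, so C* = 0.56/0.0371 = 15.1.

B* ≈ 339, H* ≈ 8.58, C* ≈ 15.1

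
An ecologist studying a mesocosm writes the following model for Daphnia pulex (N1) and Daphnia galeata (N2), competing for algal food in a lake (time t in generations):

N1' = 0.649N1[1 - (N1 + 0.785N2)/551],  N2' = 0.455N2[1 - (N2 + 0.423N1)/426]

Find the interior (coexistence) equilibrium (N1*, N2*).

Setting both brackets to zero gives the nullclines N1 + 0.785N2 = 551 and 0.423N1 + N2 = 426.
Substituting N2 = 426 - 0.423N1 into the first: N1(1 - 0.785·0.423) = 551 - 0.785·426.
So N1* = 217/0.668 = 324, and then N2* = 426 - 0.423·324 = 289.

N1* ≈ 324, N2* ≈ 289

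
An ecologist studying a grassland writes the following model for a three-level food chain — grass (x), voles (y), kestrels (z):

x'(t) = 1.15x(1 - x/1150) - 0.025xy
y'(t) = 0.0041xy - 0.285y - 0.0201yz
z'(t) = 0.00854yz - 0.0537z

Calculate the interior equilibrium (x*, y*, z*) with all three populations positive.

From dz/dt = 0: 0.00854y* = 0.0537, so y* = 6.29.
From dx/dt = 0: 1.15(1 - x*/1150) = 0.025·6.29, giving x* = 1150·(1 - 0.137) = 993.
From dy/dt = 0: 0.0041·993 - 0.285 = 0.0201z*, so z* = 3.79/0.0201 = 188.

x* ≈ 993, y* ≈ 6.29, z* ≈ 188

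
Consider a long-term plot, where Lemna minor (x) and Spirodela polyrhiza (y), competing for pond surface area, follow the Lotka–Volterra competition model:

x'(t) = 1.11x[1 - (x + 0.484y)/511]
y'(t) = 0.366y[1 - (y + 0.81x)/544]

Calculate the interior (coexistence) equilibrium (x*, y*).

x* ≈ 407, y* ≈ 214

Setting both brackets to zero gives the nullclines x + 0.484y = 511 and 0.81x + y = 544.
Substituting y = 544 - 0.81x into the first: x(1 - 0.484·0.81) = 511 - 0.484·544.
So x* = 248/0.608 = 407, and then y* = 544 - 0.81·407 = 214.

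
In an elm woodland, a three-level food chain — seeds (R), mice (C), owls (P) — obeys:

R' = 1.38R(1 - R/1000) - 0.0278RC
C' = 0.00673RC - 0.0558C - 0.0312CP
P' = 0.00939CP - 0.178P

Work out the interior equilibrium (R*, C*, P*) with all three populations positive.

From dP/dt = 0: 0.00939C* = 0.178, so C* = 19.
From dR/dt = 0: 1.38(1 - R*/1000) = 0.0278·19, giving R* = 1000·(1 - 0.382) = 618.
From dC/dt = 0: 0.00673·618 - 0.0558 = 0.0312P*, so P* = 4.1/0.0312 = 132.

R* ≈ 618, C* ≈ 19, P* ≈ 132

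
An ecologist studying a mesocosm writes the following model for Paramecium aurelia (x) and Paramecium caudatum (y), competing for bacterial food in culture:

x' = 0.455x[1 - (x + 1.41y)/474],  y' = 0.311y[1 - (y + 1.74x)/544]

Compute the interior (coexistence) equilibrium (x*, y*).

x* ≈ 202, y* ≈ 193

Setting both brackets to zero gives the nullclines x + 1.41y = 474 and 1.74x + y = 544.
Substituting y = 544 - 1.74x into the first: x(1 - 1.41·1.74) = 474 - 1.41·544.
So x* = -293/-1.45 = 202, and then y* = 544 - 1.74·202 = 193.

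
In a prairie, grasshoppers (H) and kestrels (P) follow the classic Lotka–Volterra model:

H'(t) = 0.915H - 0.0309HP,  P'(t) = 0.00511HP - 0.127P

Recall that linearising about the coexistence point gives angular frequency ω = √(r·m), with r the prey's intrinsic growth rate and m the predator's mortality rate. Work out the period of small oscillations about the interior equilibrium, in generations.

Here r = 0.915 and m = 0.127, so r·m = 0.116.
ω = √0.116 = 0.341 per generation, hence T = 2π/ω ≈ 18.4 generations.

T ≈ 18.4 generations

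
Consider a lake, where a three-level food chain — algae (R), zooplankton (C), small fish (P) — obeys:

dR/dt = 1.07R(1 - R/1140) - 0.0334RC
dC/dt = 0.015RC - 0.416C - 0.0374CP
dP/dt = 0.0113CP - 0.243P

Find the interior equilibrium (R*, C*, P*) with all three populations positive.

From dP/dt = 0: 0.0113C* = 0.243, so C* = 21.5.
From dR/dt = 0: 1.07(1 - R*/1140) = 0.0334·21.5, giving R* = 1140·(1 - 0.671) = 375.
From dC/dt = 0: 0.015·375 - 0.416 = 0.0374P*, so P* = 5.21/0.0374 = 139.

R* ≈ 375, C* ≈ 21.5, P* ≈ 139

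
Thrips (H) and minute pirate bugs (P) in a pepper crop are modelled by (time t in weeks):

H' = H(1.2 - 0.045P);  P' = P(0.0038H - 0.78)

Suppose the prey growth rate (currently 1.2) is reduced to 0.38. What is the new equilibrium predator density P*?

At the interior fixed point, setting dH/dt = 0 with H > 0 fixes P* = (prey growth rate)/(HP coefficient) — independent of the other coefficients.
With the change, P* = 0.38/0.045 = 8.44; it falls from 26.7.

P* ≈ 8.44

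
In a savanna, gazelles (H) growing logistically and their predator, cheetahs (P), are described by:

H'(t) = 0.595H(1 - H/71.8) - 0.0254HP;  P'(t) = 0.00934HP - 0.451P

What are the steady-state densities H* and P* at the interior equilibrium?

H* ≈ 48.3, P* ≈ 7.67

From dP/dt = 0 with P > 0: 0.00934H* = 0.451, so H* = 48.3.
Substitute into dH/dt = 0: 0.595(1 - 48.3/71.8) = 0.0254P*.
The bracket is 0.327, giving P* = 0.195/0.0254 = 7.67.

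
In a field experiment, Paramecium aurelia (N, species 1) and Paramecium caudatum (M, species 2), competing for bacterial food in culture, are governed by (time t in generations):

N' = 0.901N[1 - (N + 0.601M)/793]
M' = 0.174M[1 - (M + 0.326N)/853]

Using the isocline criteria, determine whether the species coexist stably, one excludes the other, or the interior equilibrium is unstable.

Compare the nullcline intercepts: K1/α12 = 793/0.601 = 1320 > K2 = 853; K2/α21 = 853/0.326 = 2620 > K1 = 793.
Since both inequalities hold, each species can invade when rare, so the interior equilibrium is stable.

stable coexistence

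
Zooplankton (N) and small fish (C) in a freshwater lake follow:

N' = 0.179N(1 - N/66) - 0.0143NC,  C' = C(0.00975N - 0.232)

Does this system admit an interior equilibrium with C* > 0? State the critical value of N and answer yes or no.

The predator equation gives dC/dt > 0 only when N > 0.232/0.00975 = 23.8.
Without the predator, N → K = 66. Since 66 > 23.8, the predator can invade and persist.

Threshold N = 23.8; K > 23.8, so yes, the predator persists.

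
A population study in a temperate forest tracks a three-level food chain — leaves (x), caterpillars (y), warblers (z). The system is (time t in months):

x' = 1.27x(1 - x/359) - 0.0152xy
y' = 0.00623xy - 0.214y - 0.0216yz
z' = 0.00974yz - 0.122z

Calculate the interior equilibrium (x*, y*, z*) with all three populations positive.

From dz/dt = 0: 0.00974y* = 0.122, so y* = 12.5.
From dx/dt = 0: 1.27(1 - x*/359) = 0.0152·12.5, giving x* = 359·(1 - 0.15) = 305.
From dy/dt = 0: 0.00623·305 - 0.214 = 0.0216z*, so z* = 1.69/0.0216 = 78.1.

x* ≈ 305, y* ≈ 12.5, z* ≈ 78.1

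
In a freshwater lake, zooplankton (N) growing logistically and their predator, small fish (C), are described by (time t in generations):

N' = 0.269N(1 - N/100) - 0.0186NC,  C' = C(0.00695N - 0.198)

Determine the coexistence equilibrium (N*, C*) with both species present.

N* ≈ 28.5, C* ≈ 10.3

From dC/dt = 0 with C > 0: 0.00695N* = 0.198, so N* = 28.5.
Substitute into dN/dt = 0: 0.269(1 - 28.5/100) = 0.0186C*.
The bracket is 0.715, giving C* = 0.192/0.0186 = 10.3.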